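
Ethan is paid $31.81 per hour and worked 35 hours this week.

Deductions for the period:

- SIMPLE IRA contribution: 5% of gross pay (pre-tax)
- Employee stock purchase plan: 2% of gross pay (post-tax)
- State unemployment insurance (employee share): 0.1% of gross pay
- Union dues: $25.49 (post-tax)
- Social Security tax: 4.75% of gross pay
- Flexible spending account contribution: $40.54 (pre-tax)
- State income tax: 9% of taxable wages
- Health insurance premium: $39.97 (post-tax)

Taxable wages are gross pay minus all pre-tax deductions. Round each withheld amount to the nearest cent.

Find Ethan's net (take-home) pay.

$783.88

Gross pay: 35 × $31.81 = $1113.35
Flexible spending account contribution: $40.54
SIMPLE IRA contribution: $1113.35 × 0.05 = $55.67
Pre-tax total = $40.54 + $55.67 = $96.21
Taxable wages = $1113.35 − $96.21 = $1017.14
State income tax: $1017.14 × 0.09 = $91.54
State unemployment insurance (employee share): $1113.35 × 0.001 = $1.11
Social Security tax: $1113.35 × 0.0475 = $52.88
Health insurance premium: $39.97
Employee stock purchase plan: $1113.35 × 0.02 = $22.27
Union dues: $25.49
Total deductions = $40.54 + $55.67 + $91.54 + $1.11 + $52.88 + $39.97 + $22.27 + $25.49 = $329.47
Net pay = $1113.35 − $329.47 = $783.88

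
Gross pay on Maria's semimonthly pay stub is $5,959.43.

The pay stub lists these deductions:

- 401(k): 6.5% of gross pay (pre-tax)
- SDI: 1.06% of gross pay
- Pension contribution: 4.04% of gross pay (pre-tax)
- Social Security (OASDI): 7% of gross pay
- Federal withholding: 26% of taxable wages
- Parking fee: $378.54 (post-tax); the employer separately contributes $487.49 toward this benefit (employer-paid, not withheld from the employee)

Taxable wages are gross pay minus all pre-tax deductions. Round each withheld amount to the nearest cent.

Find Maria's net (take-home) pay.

Pension contribution: $5,959.43 × 0.0404 = $240.76
401(k): $5,959.43 × 0.065 = $387.36
Pre-tax total = $240.76 + $387.36 = $628.12
Taxable wages = $5,959.43 − $628.12 = $5,331.31
Federal withholding: $5,331.31 × 0.26 = $1,386.14
SDI: $5,959.43 × 0.0106 = $63.17
Social Security (OASDI): $5,959.43 × 0.07 = $417.16
Parking fee: $378.54
(Employer's $487.49 toward parking fee is not withheld from the employee.)
Total deductions = $240.76 + $387.36 + $1,386.14 + $63.17 + $417.16 + $378.54 = $2,873.13
Net pay = $5,959.43 − $2,873.13 = $3,086.30

$3,086.30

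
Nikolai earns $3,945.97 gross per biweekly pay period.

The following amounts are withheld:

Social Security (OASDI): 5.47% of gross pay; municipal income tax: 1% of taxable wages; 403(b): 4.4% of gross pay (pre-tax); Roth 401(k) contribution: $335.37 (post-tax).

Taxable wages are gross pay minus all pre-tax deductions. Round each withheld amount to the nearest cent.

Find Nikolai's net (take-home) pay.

403(b): $3,945.97 × 0.044 = $173.62
Taxable wages = $3,945.97 − $173.62 = $3,772.35
Municipal income tax: $3,772.35 × 0.01 = $37.72
Social Security (OASDI): $3,945.97 × 0.0547 = $215.84
Roth 401(k) contribution: $335.37
Total deductions = $173.62 + $37.72 + $215.84 + $335.37 = $762.55
Net pay = $3,945.97 − $762.55 = $3,183.42

$3,183.42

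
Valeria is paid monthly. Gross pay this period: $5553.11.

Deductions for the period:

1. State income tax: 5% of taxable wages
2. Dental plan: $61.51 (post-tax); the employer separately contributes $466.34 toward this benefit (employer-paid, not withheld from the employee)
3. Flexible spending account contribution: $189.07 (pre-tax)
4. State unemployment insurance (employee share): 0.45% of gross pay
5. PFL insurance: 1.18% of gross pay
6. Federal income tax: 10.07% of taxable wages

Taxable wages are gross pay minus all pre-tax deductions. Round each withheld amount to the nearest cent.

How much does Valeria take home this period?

$4403.65

Flexible spending account contribution: $189.07
Taxable wages = $5553.11 − $189.07 = $5364.04
Federal income tax: $5364.04 × 0.1007 = $540.16
State income tax: $5364.04 × 0.05 = $268.20
PFL insurance: $5553.11 × 0.0118 = $65.53
State unemployment insurance (employee share): $5553.11 × 0.0045 = $24.99
Dental plan: $61.51
(Employer's $466.34 toward dental plan is not withheld from the employee.)
Total deductions = $189.07 + $540.16 + $268.20 + $65.53 + $24.99 + $61.51 = $1149.46
Net pay = $5553.11 − $1149.46 = $4403.65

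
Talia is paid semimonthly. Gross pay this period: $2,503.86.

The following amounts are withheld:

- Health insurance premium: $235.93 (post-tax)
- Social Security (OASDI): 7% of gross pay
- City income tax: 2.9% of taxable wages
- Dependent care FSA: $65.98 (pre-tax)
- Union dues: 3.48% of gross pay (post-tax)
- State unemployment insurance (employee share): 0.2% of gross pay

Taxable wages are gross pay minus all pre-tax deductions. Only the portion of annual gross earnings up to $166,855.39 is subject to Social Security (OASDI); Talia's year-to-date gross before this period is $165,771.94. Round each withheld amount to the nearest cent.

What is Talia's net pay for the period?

Dependent care FSA: $65.98
Taxable wages = $2,503.86 − $65.98 = $2,437.88
City income tax: $2,437.88 × 0.029 = $70.70
State unemployment insurance (employee share): $2,503.86 × 0.002 = $5.01
Social Security (OASDI): only $166,855.39 − $165,771.94 = $1,083.45 of this check is subject → $1,083.45 × 0.07 = $75.84
Union dues: $2,503.86 × 0.0348 = $87.13
Health insurance premium: $235.93
Total deductions = $65.98 + $70.70 + $5.01 + $75.84 + $87.13 + $235.93 = $540.59
Net pay = $2,503.86 − $540.59 = $1,963.27

$1,963.27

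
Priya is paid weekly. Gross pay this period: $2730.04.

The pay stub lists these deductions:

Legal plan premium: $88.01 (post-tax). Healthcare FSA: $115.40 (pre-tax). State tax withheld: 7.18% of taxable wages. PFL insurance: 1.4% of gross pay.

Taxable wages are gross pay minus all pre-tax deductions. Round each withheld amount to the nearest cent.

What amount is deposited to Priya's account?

Healthcare FSA: $115.40
Taxable wages = $2730.04 − $115.40 = $2614.64
State tax withheld: $2614.64 × 0.0718 = $187.73
PFL insurance: $2730.04 × 0.014 = $38.22
Legal plan premium: $88.01
Total deductions = $115.40 + $187.73 + $38.22 + $88.01 = $429.36
Net pay = $2730.04 − $429.36 = $2300.68

$2300.68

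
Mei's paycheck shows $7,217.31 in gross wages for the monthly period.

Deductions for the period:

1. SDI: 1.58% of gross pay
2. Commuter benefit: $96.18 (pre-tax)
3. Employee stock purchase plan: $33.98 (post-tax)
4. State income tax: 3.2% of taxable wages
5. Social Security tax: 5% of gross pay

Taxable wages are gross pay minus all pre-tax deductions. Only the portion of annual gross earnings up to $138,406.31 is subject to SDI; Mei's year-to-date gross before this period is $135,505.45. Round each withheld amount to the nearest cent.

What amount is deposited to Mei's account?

Commuter benefit: $96.18
Taxable wages = $7,217.31 − $96.18 = $7,121.13
State income tax: $7,121.13 × 0.032 = $227.88
Social Security tax: $7,217.31 × 0.05 = $360.87
SDI: only $138,406.31 − $135,505.45 = $2,900.86 of this check is subject → $2,900.86 × 0.0158 = $45.83
Employee stock purchase plan: $33.98
Total deductions = $96.18 + $227.88 + $360.87 + $45.83 + $33.98 = $764.74
Net pay = $7,217.31 − $764.74 = $6,452.57

$6,452.57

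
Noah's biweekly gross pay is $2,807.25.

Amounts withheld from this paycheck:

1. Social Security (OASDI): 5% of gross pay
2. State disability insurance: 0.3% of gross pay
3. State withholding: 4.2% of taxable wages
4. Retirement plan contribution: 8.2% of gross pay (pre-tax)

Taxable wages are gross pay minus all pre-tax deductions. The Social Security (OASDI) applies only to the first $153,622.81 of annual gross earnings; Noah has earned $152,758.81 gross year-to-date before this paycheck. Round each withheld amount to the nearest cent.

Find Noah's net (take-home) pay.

Retirement plan contribution: $2,807.25 × 0.082 = $230.19
Taxable wages = $2,807.25 − $230.19 = $2,577.06
State withholding: $2,577.06 × 0.042 = $108.24
State disability insurance: $2,807.25 × 0.003 = $8.42
Social Security (OASDI): only $153,622.81 − $152,758.81 = $864.00 of this check is subject → $864.00 × 0.05 = $43.20
Total deductions = $230.19 + $108.24 + $8.42 + $43.20 = $390.05
Net pay = $2,807.25 − $390.05 = $2,417.20

$2,417.20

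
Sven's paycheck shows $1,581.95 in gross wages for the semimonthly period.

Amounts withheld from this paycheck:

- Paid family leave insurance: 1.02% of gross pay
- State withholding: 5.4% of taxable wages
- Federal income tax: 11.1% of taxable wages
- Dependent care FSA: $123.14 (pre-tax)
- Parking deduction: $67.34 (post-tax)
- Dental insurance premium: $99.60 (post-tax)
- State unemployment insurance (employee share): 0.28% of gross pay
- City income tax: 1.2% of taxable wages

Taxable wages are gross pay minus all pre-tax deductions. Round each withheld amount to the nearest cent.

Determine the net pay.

Dependent care FSA: $123.14
Taxable wages = $1,581.95 − $123.14 = $1,458.81
City income tax: $1,458.81 × 0.012 = $17.51
State withholding: $1,458.81 × 0.054 = $78.78
Federal income tax: $1,458.81 × 0.111 = $161.93
Paid family leave insurance: $1,581.95 × 0.0102 = $16.14
State unemployment insurance (employee share): $1,581.95 × 0.0028 = $4.43
Dental insurance premium: $99.60
Parking deduction: $67.34
Total deductions = $123.14 + $17.51 + $78.78 + $161.93 + $16.14 + $4.43 + $99.60 + $67.34 = $568.87
Net pay = $1,581.95 − $568.87 = $1,013.08

$1,013.08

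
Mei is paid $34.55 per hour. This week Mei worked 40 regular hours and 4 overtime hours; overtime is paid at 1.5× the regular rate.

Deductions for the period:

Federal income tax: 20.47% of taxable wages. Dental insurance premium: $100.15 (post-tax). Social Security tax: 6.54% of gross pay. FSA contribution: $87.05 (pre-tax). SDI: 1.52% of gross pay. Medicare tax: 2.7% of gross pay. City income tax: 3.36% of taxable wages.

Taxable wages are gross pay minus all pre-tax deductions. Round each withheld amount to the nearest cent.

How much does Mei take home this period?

Regular pay: 40 × $34.55 = $1,382.00
Overtime pay: 4 × $34.55 × 1.5 = $207.30
Gross pay = $1,382.00 + $207.30 = $1,589.30
FSA contribution: $87.05
Taxable wages = $1,589.30 − $87.05 = $1,502.25
Federal income tax: $1,502.25 × 0.2047 = $307.51
City income tax: $1,502.25 × 0.0336 = $50.48
Medicare tax: $1,589.30 × 0.027 = $42.91
Social Security tax: $1,589.30 × 0.0654 = $103.94
SDI: $1,589.30 × 0.0152 = $24.16
Dental insurance premium: $100.15
Total deductions = $87.05 + $307.51 + $50.48 + $42.91 + $103.94 + $24.16 + $100.15 = $716.20
Net pay = $1,589.30 − $716.20 = $873.10

$873.10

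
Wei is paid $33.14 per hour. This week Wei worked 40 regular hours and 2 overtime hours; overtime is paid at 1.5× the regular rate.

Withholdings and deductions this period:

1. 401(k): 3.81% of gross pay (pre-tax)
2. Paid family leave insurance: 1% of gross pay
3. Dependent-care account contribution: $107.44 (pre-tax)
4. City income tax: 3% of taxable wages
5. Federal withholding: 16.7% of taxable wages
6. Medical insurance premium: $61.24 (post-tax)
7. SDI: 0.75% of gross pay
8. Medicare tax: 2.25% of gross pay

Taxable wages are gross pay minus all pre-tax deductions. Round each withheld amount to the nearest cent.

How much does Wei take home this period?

$896.18

Regular pay: 40 × $33.14 = $1,325.60
Overtime pay: 2 × $33.14 × 1.5 = $99.42
Gross pay = $1,325.60 + $99.42 = $1,425.02
Dependent-care account contribution: $107.44
401(k): $1,425.02 × 0.0381 = $54.29
Pre-tax total = $107.44 + $54.29 = $161.73
Taxable wages = $1,425.02 − $161.73 = $1,263.29
City income tax: $1,263.29 × 0.03 = $37.90
Federal withholding: $1,263.29 × 0.167 = $210.97
Paid family leave insurance: $1,425.02 × 0.01 = $14.25
Medicare tax: $1,425.02 × 0.0225 = $32.06
SDI: $1,425.02 × 0.0075 = $10.69
Medical insurance premium: $61.24
Total deductions = $107.44 + $54.29 + $37.90 + $210.97 + $14.25 + $32.06 + $10.69 + $61.24 = $528.84
Net pay = $1,425.02 − $528.84 = $896.18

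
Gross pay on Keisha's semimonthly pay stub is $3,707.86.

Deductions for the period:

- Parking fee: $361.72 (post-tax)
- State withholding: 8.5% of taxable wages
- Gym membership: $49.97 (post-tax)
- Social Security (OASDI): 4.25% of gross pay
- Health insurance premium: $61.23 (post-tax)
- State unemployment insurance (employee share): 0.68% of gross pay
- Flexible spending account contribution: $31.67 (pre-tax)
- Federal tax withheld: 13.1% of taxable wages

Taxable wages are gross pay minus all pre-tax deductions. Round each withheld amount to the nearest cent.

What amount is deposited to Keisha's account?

Flexible spending account contribution: $31.67
Taxable wages = $3,707.86 − $31.67 = $3,676.19
Federal tax withheld: $3,676.19 × 0.131 = $481.58
State withholding: $3,676.19 × 0.085 = $312.48
State unemployment insurance (employee share): $3,707.86 × 0.0068 = $25.21
Social Security (OASDI): $3,707.86 × 0.0425 = $157.58
Parking fee: $361.72
Health insurance premium: $61.23
Gym membership: $49.97
Total deductions = $31.67 + $481.58 + $312.48 + $25.21 + $157.58 + $361.72 + $61.23 + $49.97 = $1,481.44
Net pay = $3,707.86 − $1,481.44 = $2,226.42

$2,226.42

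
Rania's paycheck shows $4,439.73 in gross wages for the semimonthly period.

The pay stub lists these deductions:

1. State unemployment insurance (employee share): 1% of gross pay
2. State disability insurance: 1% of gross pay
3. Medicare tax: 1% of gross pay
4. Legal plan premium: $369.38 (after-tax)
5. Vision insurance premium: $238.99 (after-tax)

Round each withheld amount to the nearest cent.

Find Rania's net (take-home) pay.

$3,698.16

Medicare tax: $4,439.73 × 0.01 = $44.40
State unemployment insurance (employee share): $4,439.73 × 0.01 = $44.40
State disability insurance: $4,439.73 × 0.01 = $44.40
Vision insurance premium: $238.99
Legal plan premium: $369.38
Total deductions = $44.40 + $44.40 + $44.40 + $238.99 + $369.38 = $741.57
Net pay = $4,439.73 − $741.57 = $3,698.16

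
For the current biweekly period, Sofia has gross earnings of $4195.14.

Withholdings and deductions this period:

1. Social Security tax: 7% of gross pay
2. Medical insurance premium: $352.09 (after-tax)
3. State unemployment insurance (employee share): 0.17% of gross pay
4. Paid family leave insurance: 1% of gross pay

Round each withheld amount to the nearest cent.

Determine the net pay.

$3500.31

Paid family leave insurance: $4195.14 × 0.01 = $41.95
State unemployment insurance (employee share): $4195.14 × 0.0017 = $7.13
Social Security tax: $4195.14 × 0.07 = $293.66
Medical insurance premium: $352.09
Total deductions = $41.95 + $7.13 + $293.66 + $352.09 = $694.83
Net pay = $4195.14 − $694.83 = $3500.31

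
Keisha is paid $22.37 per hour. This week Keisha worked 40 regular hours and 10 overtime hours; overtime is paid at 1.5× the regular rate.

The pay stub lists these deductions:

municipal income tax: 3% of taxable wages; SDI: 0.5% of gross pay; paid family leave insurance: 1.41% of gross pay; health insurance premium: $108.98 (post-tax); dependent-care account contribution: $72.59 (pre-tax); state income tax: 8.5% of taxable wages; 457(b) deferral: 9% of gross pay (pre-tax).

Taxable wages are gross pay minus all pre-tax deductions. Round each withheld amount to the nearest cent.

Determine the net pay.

Regular pay: 40 × $22.37 = $894.80
Overtime pay: 10 × $22.37 × 1.5 = $335.55
Gross pay = $894.80 + $335.55 = $1230.35
Dependent-care account contribution: $72.59
457(b) deferral: $1230.35 × 0.09 = $110.73
Pre-tax total = $72.59 + $110.73 = $183.32
Taxable wages = $1230.35 − $183.32 = $1047.03
Municipal income tax: $1047.03 × 0.03 = $31.41
State income tax: $1047.03 × 0.085 = $89.00
Paid family leave insurance: $1230.35 × 0.0141 = $17.35
SDI: $1230.35 × 0.005 = $6.15
Health insurance premium: $108.98
Total deductions = $72.59 + $110.73 + $31.41 + $89.00 + $17.35 + $6.15 + $108.98 = $436.21
Net pay = $1230.35 − $436.21 = $794.14

$794.14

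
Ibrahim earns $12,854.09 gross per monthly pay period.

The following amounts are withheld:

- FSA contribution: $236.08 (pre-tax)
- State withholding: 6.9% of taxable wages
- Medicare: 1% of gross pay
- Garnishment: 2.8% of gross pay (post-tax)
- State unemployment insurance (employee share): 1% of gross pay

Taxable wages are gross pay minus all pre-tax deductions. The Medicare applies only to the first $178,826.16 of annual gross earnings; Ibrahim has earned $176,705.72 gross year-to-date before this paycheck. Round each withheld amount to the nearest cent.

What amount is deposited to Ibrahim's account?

$11,237.72

FSA contribution: $236.08
Taxable wages = $12,854.09 − $236.08 = $12,618.01
State withholding: $12,618.01 × 0.069 = $870.64
State unemployment insurance (employee share): $12,854.09 × 0.01 = $128.54
Medicare: only $178,826.16 − $176,705.72 = $2,120.44 of this check is subject → $2,120.44 × 0.01 = $21.20
Garnishment: $12,854.09 × 0.028 = $359.91
Total deductions = $236.08 + $870.64 + $128.54 + $21.20 + $359.91 = $1,616.37
Net pay = $12,854.09 − $1,616.37 = $11,237.72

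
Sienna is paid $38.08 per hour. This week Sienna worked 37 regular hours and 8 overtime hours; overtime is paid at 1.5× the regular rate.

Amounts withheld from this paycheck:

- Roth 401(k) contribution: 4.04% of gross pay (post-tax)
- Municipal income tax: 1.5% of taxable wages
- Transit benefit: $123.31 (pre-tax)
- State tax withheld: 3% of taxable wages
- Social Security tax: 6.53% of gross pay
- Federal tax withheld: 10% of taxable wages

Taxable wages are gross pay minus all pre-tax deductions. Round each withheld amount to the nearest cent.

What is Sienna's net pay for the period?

Regular pay: 37 × $38.08 = $1408.96
Overtime pay: 8 × $38.08 × 1.5 = $456.96
Gross pay = $1408.96 + $456.96 = $1865.92
Transit benefit: $123.31
Taxable wages = $1865.92 − $123.31 = $1742.61
State tax withheld: $1742.61 × 0.03 = $52.28
Federal tax withheld: $1742.61 × 0.1 = $174.26
Municipal income tax: $1742.61 × 0.015 = $26.14
Social Security tax: $1865.92 × 0.0653 = $121.84
Roth 401(k) contribution: $1865.92 × 0.0404 = $75.38
Total deductions = $123.31 + $52.28 + $174.26 + $26.14 + $121.84 + $75.38 = $573.21
Net pay = $1865.92 − $573.21 = $1292.71

$1292.71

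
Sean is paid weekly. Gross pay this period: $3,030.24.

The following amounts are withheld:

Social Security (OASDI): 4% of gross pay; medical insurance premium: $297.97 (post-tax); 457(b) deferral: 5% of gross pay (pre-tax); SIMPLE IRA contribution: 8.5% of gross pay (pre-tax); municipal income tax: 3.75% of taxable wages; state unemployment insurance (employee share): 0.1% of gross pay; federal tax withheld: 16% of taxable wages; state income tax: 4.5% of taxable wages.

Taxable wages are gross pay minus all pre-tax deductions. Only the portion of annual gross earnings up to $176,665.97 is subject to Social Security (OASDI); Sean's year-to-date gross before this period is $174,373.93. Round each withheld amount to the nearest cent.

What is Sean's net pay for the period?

SIMPLE IRA contribution: $3,030.24 × 0.085 = $257.57
457(b) deferral: $3,030.24 × 0.05 = $151.51
Pre-tax total = $257.57 + $151.51 = $409.08
Taxable wages = $3,030.24 − $409.08 = $2,621.16
Federal tax withheld: $2,621.16 × 0.16 = $419.39
State income tax: $2,621.16 × 0.045 = $117.95
Municipal income tax: $2,621.16 × 0.0375 = $98.29
State unemployment insurance (employee share): $3,030.24 × 0.001 = $3.03
Social Security (OASDI): only $176,665.97 − $174,373.93 = $2,292.04 of this check is subject → $2,292.04 × 0.04 = $91.68
Medical insurance premium: $297.97
Total deductions = $257.57 + $151.51 + $419.39 + $117.95 + $98.29 + $3.03 + $91.68 + $297.97 = $1,437.39
Net pay = $3,030.24 − $1,437.39 = $1,592.85

$1,592.85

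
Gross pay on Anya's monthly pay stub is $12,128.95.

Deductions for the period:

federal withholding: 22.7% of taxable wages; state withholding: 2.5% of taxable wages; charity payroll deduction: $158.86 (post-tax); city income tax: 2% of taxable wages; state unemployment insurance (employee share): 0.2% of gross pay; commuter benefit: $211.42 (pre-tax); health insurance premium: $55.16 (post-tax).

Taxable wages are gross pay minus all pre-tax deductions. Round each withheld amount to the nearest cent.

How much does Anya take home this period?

$8,437.68

Commuter benefit: $211.42
Taxable wages = $12,128.95 − $211.42 = $11,917.53
City income tax: $11,917.53 × 0.02 = $238.35
Federal withholding: $11,917.53 × 0.227 = $2,705.28
State withholding: $11,917.53 × 0.025 = $297.94
State unemployment insurance (employee share): $12,128.95 × 0.002 = $24.26
Health insurance premium: $55.16
Charity payroll deduction: $158.86
Total deductions = $211.42 + $238.35 + $2,705.28 + $297.94 + $24.26 + $55.16 + $158.86 = $3,691.27
Net pay = $12,128.95 − $3,691.27 = $8,437.68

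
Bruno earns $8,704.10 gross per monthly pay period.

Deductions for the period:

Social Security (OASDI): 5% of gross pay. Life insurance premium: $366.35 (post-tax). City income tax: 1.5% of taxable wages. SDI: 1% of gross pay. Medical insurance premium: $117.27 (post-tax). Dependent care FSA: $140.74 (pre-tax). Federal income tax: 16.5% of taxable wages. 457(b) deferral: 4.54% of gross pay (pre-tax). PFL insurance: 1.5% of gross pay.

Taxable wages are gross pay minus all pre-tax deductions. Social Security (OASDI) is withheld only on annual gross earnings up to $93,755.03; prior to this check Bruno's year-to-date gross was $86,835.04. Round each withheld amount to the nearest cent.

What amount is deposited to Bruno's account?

Dependent care FSA: $140.74
457(b) deferral: $8,704.10 × 0.0454 = $395.17
Pre-tax total = $140.74 + $395.17 = $535.91
Taxable wages = $8,704.10 − $535.91 = $8,168.19
Federal income tax: $8,168.19 × 0.165 = $1,347.75
City income tax: $8,168.19 × 0.015 = $122.52
SDI: $8,704.10 × 0.01 = $87.04
Social Security (OASDI): only $93,755.03 − $86,835.04 = $6,919.99 of this check is subject → $6,919.99 × 0.05 = $346.00
PFL insurance: $8,704.10 × 0.015 = $130.56
Life insurance premium: $366.35
Medical insurance premium: $117.27
Total deductions = $140.74 + $395.17 + $1,347.75 + $122.52 + $87.04 + $346.00 + $130.56 + $366.35 + $117.27 = $3,053.40
Net pay = $8,704.10 − $3,053.40 = $5,650.70

$5,650.70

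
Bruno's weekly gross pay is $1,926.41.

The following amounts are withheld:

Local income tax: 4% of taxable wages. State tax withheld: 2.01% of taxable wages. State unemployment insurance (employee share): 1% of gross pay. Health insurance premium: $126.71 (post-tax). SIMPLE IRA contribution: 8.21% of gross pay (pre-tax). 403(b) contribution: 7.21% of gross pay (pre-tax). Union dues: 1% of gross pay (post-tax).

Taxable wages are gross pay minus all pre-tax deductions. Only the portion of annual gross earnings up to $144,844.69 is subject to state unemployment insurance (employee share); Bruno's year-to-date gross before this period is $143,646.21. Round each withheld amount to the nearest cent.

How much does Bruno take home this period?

SIMPLE IRA contribution: $1,926.41 × 0.0821 = $158.16
403(b) contribution: $1,926.41 × 0.0721 = $138.89
Pre-tax total = $158.16 + $138.89 = $297.05
Taxable wages = $1,926.41 − $297.05 = $1,629.36
State tax withheld: $1,629.36 × 0.0201 = $32.75
Local income tax: $1,629.36 × 0.04 = $65.17
State unemployment insurance (employee share): only $144,844.69 − $143,646.21 = $1,198.48 of this check is subject → $1,198.48 × 0.01 = $11.98
Union dues: $1,926.41 × 0.01 = $19.26
Health insurance premium: $126.71
Total deductions = $158.16 + $138.89 + $32.75 + $65.17 + $11.98 + $19.26 + $126.71 = $552.92
Net pay = $1,926.41 − $552.92 = $1,373.49

$1,373.49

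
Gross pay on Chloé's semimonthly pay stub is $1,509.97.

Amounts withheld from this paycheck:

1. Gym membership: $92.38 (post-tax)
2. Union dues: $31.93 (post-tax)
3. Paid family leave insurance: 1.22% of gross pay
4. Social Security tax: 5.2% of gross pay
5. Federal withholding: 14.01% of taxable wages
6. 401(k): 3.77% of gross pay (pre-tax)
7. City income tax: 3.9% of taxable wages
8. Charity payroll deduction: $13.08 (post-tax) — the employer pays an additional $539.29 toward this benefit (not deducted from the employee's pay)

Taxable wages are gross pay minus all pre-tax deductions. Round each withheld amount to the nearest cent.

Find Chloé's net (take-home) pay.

401(k): $1,509.97 × 0.0377 = $56.93
Taxable wages = $1,509.97 − $56.93 = $1,453.04
Federal withholding: $1,453.04 × 0.1401 = $203.57
City income tax: $1,453.04 × 0.039 = $56.67
Paid family leave insurance: $1,509.97 × 0.0122 = $18.42
Social Security tax: $1,509.97 × 0.052 = $78.52
Union dues: $31.93
Gym membership: $92.38
Charity payroll deduction: $13.08
(Employer's $539.29 toward charity payroll deduction is not withheld from the employee.)
Total deductions = $56.93 + $203.57 + $56.67 + $18.42 + $78.52 + $31.93 + $92.38 + $13.08 = $551.50
Net pay = $1,509.97 − $551.50 = $958.47

$958.47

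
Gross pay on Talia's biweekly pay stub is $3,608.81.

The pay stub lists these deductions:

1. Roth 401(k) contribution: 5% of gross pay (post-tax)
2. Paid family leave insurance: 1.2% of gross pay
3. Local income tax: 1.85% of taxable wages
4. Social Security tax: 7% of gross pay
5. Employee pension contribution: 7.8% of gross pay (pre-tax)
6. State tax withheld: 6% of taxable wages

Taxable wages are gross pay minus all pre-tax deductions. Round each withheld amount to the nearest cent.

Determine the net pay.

$2,589.75

Employee pension contribution: $3,608.81 × 0.078 = $281.49
Taxable wages = $3,608.81 − $281.49 = $3,327.32
State tax withheld: $3,327.32 × 0.06 = $199.64
Local income tax: $3,327.32 × 0.0185 = $61.56
Paid family leave insurance: $3,608.81 × 0.012 = $43.31
Social Security tax: $3,608.81 × 0.07 = $252.62
Roth 401(k) contribution: $3,608.81 × 0.05 = $180.44
Total deductions = $281.49 + $199.64 + $61.56 + $43.31 + $252.62 + $180.44 = $1,019.06
Net pay = $3,608.81 − $1,019.06 = $2,589.75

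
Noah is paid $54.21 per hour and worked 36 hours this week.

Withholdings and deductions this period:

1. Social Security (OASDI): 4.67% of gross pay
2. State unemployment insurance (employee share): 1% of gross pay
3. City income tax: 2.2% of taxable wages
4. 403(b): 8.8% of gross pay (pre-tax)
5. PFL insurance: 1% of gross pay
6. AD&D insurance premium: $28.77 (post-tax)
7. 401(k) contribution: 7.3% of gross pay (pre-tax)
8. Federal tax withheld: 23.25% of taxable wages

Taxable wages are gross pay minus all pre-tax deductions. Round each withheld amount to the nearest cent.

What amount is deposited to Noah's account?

Gross pay: 36 × $54.21 = $1951.56
401(k) contribution: $1951.56 × 0.073 = $142.46
403(b): $1951.56 × 0.088 = $171.74
Pre-tax total = $142.46 + $171.74 = $314.20
Taxable wages = $1951.56 − $314.20 = $1637.36
Federal tax withheld: $1637.36 × 0.2325 = $380.69
City income tax: $1637.36 × 0.022 = $36.02
PFL insurance: $1951.56 × 0.01 = $19.52
Social Security (OASDI): $1951.56 × 0.0467 = $91.14
State unemployment insurance (employee share): $1951.56 × 0.01 = $19.52
AD&D insurance premium: $28.77
Total deductions = $142.46 + $171.74 + $380.69 + $36.02 + $19.52 + $91.14 + $19.52 + $28.77 = $889.86
Net pay = $1951.56 − $889.86 = $1061.70

$1061.70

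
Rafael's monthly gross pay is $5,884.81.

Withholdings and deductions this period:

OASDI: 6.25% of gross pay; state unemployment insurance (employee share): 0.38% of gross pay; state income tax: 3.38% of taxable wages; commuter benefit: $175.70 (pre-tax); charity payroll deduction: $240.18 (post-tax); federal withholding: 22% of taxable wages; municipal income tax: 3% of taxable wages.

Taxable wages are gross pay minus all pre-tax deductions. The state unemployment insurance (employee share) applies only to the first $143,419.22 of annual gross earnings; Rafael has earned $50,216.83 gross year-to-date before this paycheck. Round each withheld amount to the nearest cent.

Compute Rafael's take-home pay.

$3,458.53

Commuter benefit: $175.70
Taxable wages = $5,884.81 − $175.70 = $5,709.11
State income tax: $5,709.11 × 0.0338 = $192.97
Federal withholding: $5,709.11 × 0.22 = $1,256.00
Municipal income tax: $5,709.11 × 0.03 = $171.27
State unemployment insurance (employee share): cap not yet reached, full $5,884.81 is subject → $5,884.81 × 0.0038 = $22.36
OASDI: $5,884.81 × 0.0625 = $367.80
Charity payroll deduction: $240.18
Total deductions = $175.70 + $192.97 + $1,256.00 + $171.27 + $22.36 + $367.80 + $240.18 = $2,426.28
Net pay = $5,884.81 − $2,426.28 = $3,458.53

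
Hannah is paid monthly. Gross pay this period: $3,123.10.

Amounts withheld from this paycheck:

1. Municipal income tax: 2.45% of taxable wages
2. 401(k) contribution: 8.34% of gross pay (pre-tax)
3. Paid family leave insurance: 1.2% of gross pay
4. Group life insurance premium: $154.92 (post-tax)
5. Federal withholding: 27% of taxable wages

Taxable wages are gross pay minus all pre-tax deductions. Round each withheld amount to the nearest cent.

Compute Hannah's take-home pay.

$1,827.19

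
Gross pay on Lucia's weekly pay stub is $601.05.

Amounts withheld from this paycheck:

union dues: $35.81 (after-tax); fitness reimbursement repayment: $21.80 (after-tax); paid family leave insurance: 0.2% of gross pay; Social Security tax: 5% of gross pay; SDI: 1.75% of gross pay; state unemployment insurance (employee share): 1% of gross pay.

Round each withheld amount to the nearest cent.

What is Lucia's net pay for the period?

Social Security tax: $601.05 × 0.05 = $30.05
Paid family leave insurance: $601.05 × 0.002 = $1.20
State unemployment insurance (employee share): $601.05 × 0.01 = $6.01
SDI: $601.05 × 0.0175 = $10.52
Union dues: $35.81
Fitness reimbursement repayment: $21.80
Total deductions = $30.05 + $1.20 + $6.01 + $10.52 + $35.81 + $21.80 = $105.39
Net pay = $601.05 − $105.39 = $495.66

$495.66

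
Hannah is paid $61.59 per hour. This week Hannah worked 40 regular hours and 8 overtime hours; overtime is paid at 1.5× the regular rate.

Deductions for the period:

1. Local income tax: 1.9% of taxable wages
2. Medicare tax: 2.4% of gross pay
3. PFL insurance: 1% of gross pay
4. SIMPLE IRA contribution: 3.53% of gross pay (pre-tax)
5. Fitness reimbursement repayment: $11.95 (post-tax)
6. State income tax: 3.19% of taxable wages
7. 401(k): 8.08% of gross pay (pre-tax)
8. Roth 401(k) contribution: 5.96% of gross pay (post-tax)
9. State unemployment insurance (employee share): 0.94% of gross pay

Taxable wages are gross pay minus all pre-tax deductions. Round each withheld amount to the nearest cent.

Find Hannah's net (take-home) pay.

$2,344.93

Regular pay: 40 × $61.59 = $2,463.60
Overtime pay: 8 × $61.59 × 1.5 = $739.08
Gross pay = $2,463.60 + $739.08 = $3,202.68
SIMPLE IRA contribution: $3,202.68 × 0.0353 = $113.05
401(k): $3,202.68 × 0.0808 = $258.78
Pre-tax total = $113.05 + $258.78 = $371.83
Taxable wages = $3,202.68 − $371.83 = $2,830.85
State income tax: $2,830.85 × 0.0319 = $90.30
Local income tax: $2,830.85 × 0.019 = $53.79
PFL insurance: $3,202.68 × 0.01 = $32.03
Medicare tax: $3,202.68 × 0.024 = $76.86
State unemployment insurance (employee share): $3,202.68 × 0.0094 = $30.11
Fitness reimbursement repayment: $11.95
Roth 401(k) contribution: $3,202.68 × 0.0596 = $190.88
Total deductions = $113.05 + $258.78 + $90.30 + $53.79 + $32.03 + $76.86 + $30.11 + $11.95 + $190.88 = $857.75
Net pay = $3,202.68 − $857.75 = $2,344.93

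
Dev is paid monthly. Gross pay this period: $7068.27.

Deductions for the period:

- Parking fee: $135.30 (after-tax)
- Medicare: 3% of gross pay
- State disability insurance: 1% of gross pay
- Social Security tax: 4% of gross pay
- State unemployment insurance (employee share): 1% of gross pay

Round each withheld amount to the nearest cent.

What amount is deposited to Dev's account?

Medicare: $7068.27 × 0.03 = $212.05
Social Security tax: $7068.27 × 0.04 = $282.73
State disability insurance: $7068.27 × 0.01 = $70.68
State unemployment insurance (employee share): $7068.27 × 0.01 = $70.68
Parking fee: $135.30
Total deductions = $212.05 + $282.73 + $70.68 + $70.68 + $135.30 = $771.44
Net pay = $7068.27 − $771.44 = $6296.83

$6296.83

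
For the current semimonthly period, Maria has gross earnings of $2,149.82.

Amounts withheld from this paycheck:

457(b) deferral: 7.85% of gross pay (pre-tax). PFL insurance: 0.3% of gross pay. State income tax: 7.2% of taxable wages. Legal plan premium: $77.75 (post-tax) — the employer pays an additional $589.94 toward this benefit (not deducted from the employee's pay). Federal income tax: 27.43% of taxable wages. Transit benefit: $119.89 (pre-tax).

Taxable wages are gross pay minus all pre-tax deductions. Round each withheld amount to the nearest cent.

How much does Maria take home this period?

$1,132.45

457(b) deferral: $2,149.82 × 0.0785 = $168.76
Transit benefit: $119.89
Pre-tax total = $168.76 + $119.89 = $288.65
Taxable wages = $2,149.82 − $288.65 = $1,861.17
Federal income tax: $1,861.17 × 0.2743 = $510.52
State income tax: $1,861.17 × 0.072 = $134.00
PFL insurance: $2,149.82 × 0.003 = $6.45
Legal plan premium: $77.75
(Employer's $589.94 toward legal plan premium is not withheld from the employee.)
Total deductions = $168.76 + $119.89 + $510.52 + $134.00 + $6.45 + $77.75 = $1,017.37
Net pay = $2,149.82 − $1,017.37 = $1,132.45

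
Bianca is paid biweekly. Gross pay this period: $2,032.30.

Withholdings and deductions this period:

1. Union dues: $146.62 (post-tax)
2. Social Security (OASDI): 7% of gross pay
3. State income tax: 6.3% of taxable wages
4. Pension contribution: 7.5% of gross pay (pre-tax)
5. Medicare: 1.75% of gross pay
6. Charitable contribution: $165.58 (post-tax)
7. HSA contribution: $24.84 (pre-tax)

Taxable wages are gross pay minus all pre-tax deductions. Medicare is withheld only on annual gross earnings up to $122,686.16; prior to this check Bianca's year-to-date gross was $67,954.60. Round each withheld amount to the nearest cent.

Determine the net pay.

$1,248.14

Pension contribution: $2,032.30 × 0.075 = $152.42
HSA contribution: $24.84
Pre-tax total = $152.42 + $24.84 = $177.26
Taxable wages = $2,032.30 − $177.26 = $1,855.04
State income tax: $1,855.04 × 0.063 = $116.87
Social Security (OASDI): $2,032.30 × 0.07 = $142.26
Medicare: cap not yet reached, full $2,032.30 is subject → $2,032.30 × 0.0175 = $35.57
Charitable contribution: $165.58
Union dues: $146.62
Total deductions = $152.42 + $24.84 + $116.87 + $142.26 + $35.57 + $165.58 + $146.62 = $784.16
Net pay = $2,032.30 − $784.16 = $1,248.14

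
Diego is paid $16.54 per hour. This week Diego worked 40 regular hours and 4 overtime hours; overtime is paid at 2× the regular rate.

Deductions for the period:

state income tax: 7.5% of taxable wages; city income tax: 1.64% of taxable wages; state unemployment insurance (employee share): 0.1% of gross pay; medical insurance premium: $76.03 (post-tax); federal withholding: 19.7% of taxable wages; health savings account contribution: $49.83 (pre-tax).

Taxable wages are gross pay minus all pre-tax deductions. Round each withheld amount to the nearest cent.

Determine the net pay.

$452.67

Regular pay: 40 × $16.54 = $661.60
Overtime pay: 4 × $16.54 × 2 = $132.32
Gross pay = $661.60 + $132.32 = $793.92
Health savings account contribution: $49.83
Taxable wages = $793.92 − $49.83 = $744.09
State income tax: $744.09 × 0.075 = $55.81
Federal withholding: $744.09 × 0.197 = $146.59
City income tax: $744.09 × 0.0164 = $12.20
State unemployment insurance (employee share): $793.92 × 0.001 = $0.79
Medical insurance premium: $76.03
Total deductions = $49.83 + $55.81 + $146.59 + $12.20 + $0.79 + $76.03 = $341.25
Net pay = $793.92 − $341.25 = $452.67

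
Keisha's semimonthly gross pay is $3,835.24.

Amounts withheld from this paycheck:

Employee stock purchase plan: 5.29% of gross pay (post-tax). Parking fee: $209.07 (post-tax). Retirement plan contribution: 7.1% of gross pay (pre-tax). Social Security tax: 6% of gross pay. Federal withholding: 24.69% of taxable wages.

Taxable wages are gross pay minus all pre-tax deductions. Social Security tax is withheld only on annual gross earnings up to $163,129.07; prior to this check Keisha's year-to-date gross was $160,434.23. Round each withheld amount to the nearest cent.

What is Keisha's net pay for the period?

Retirement plan contribution: $3,835.24 × 0.071 = $272.30
Taxable wages = $3,835.24 − $272.30 = $3,562.94
Federal withholding: $3,562.94 × 0.2469 = $879.69
Social Security tax: only $163,129.07 − $160,434.23 = $2,694.84 of this check is subject → $2,694.84 × 0.06 = $161.69
Employee stock purchase plan: $3,835.24 × 0.0529 = $202.88
Parking fee: $209.07
Total deductions = $272.30 + $879.69 + $161.69 + $202.88 + $209.07 = $1,725.63
Net pay = $3,835.24 − $1,725.63 = $2,109.61

$2,109.61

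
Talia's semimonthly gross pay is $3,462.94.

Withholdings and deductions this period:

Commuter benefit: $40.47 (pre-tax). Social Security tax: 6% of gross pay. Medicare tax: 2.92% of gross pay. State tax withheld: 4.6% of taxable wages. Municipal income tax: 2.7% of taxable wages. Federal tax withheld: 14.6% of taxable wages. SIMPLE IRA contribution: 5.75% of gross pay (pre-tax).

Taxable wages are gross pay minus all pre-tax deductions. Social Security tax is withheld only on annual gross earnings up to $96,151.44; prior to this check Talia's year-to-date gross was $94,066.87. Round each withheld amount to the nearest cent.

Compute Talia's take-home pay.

$2,291.25

SIMPLE IRA contribution: $3,462.94 × 0.0575 = $199.12
Commuter benefit: $40.47
Pre-tax total = $199.12 + $40.47 = $239.59
Taxable wages = $3,462.94 − $239.59 = $3,223.35
State tax withheld: $3,223.35 × 0.046 = $148.27
Federal tax withheld: $3,223.35 × 0.146 = $470.61
Municipal income tax: $3,223.35 × 0.027 = $87.03
Social Security tax: only $96,151.44 − $94,066.87 = $2,084.57 of this check is subject → $2,084.57 × 0.06 = $125.07
Medicare tax: $3,462.94 × 0.0292 = $101.12
Total deductions = $199.12 + $40.47 + $148.27 + $470.61 + $87.03 + $125.07 + $101.12 = $1,171.69
Net pay = $3,462.94 − $1,171.69 = $2,291.25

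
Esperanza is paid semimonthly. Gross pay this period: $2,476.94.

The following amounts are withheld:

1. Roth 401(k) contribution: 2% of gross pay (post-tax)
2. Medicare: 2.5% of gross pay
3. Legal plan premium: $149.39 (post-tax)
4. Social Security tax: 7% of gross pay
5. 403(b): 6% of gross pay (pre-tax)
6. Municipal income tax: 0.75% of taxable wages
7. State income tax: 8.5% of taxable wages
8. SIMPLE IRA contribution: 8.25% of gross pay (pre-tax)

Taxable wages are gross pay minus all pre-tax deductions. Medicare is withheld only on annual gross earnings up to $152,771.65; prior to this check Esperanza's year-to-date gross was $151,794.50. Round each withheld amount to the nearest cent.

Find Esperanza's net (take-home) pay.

403(b): $2,476.94 × 0.06 = $148.62
SIMPLE IRA contribution: $2,476.94 × 0.0825 = $204.35
Pre-tax total = $148.62 + $204.35 = $352.97
Taxable wages = $2,476.94 − $352.97 = $2,123.97
State income tax: $2,123.97 × 0.085 = $180.54
Municipal income tax: $2,123.97 × 0.0075 = $15.93
Social Security tax: $2,476.94 × 0.07 = $173.39
Medicare: only $152,771.65 − $151,794.50 = $977.15 of this check is subject → $977.15 × 0.025 = $24.43
Roth 401(k) contribution: $2,476.94 × 0.02 = $49.54
Legal plan premium: $149.39
Total deductions = $148.62 + $204.35 + $180.54 + $15.93 + $173.39 + $24.43 + $49.54 + $149.39 = $946.19
Net pay = $2,476.94 − $946.19 = $1,530.75

$1,530.75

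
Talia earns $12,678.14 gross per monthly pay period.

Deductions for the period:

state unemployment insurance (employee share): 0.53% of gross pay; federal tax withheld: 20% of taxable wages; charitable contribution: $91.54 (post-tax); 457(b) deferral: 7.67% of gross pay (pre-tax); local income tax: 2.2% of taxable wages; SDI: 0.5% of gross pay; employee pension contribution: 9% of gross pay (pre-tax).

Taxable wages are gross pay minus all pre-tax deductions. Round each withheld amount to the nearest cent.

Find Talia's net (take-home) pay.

Employee pension contribution: $12,678.14 × 0.09 = $1,141.03
457(b) deferral: $12,678.14 × 0.0767 = $972.41
Pre-tax total = $1,141.03 + $972.41 = $2,113.44
Taxable wages = $12,678.14 − $2,113.44 = $10,564.70
Local income tax: $10,564.70 × 0.022 = $232.42
Federal tax withheld: $10,564.70 × 0.2 = $2,112.94
SDI: $12,678.14 × 0.005 = $63.39
State unemployment insurance (employee share): $12,678.14 × 0.0053 = $67.19
Charitable contribution: $91.54
Total deductions = $1,141.03 + $972.41 + $232.42 + $2,112.94 + $63.39 + $67.19 + $91.54 = $4,680.92
Net pay = $12,678.14 − $4,680.92 = $7,997.22

$7,997.22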